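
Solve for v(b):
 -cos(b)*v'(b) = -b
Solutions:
 v(b) = C1 + Integral(b/cos(b), b)


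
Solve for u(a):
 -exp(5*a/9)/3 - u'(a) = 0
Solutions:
 u(a) = C1 - 3*exp(5*a/9)/5


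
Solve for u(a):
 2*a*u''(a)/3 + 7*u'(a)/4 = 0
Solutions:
 u(a) = C1 + C2/a^(13/8)


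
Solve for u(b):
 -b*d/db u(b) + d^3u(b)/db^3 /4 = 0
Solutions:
 u(b) = C1 + Integral(C2*airyai(2^(2/3)*b) + C3*airybi(2^(2/3)*b), b)


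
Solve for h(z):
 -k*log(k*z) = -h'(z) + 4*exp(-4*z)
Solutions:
 h(z) = C1 + k*z*log(k*z) - k*z - exp(-4*z)


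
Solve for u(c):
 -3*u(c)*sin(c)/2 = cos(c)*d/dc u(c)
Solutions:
 u(c) = C1*cos(c)^(3/2)


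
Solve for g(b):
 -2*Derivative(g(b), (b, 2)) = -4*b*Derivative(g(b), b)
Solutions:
 g(b) = C1 + C2*erfi(b)


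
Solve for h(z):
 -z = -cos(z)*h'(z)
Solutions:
 h(z) = C1 + Integral(z/cos(z), z)


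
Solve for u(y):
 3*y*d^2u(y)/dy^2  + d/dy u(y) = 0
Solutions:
 u(y) = C1 + C2*y^(2/3)


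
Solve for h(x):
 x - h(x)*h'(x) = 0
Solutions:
 h(x) = -sqrt(C1 + x^2)
 h(x) = sqrt(C1 + x^2)


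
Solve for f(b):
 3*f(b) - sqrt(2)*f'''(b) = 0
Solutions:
 f(b) = C3*exp(2^(5/6)*3^(1/3)*b/2) + (C1*sin(6^(5/6)*b/4) + C2*cos(6^(5/6)*b/4))*exp(-2^(5/6)*3^(1/3)*b/4)


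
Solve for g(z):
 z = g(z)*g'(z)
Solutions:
 g(z) = -sqrt(C1 + z^2)
 g(z) = sqrt(C1 + z^2)


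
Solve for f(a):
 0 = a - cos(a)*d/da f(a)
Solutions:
 f(a) = C1 + Integral(a/cos(a), a)


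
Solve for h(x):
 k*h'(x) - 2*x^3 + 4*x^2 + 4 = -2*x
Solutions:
 h(x) = C1 + x^4/(2*k) - 4*x^3/(3*k) - x^2/k - 4*x/k


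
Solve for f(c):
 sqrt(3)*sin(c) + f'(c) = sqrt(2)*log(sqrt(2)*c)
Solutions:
 f(c) = C1 + sqrt(2)*c*(log(c) - 1) + sqrt(2)*c*log(2)/2 + sqrt(3)*cos(c)


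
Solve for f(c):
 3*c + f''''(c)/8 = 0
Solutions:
 f(c) = C1 + C2*c + C3*c^2 + C4*c^3 - c^5/5


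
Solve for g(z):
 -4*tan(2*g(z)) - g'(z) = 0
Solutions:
 g(z) = -asin(C1*exp(-8*z))/2 + pi/2
 g(z) = asin(C1*exp(-8*z))/2


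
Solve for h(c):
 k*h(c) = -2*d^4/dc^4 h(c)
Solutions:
 h(c) = C1*exp(-2^(3/4)*c*(-k)^(1/4)/2) + C2*exp(2^(3/4)*c*(-k)^(1/4)/2) + C3*exp(-2^(3/4)*I*c*(-k)^(1/4)/2) + C4*exp(2^(3/4)*I*c*(-k)^(1/4)/2)


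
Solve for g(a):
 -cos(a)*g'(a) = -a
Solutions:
 g(a) = C1 + Integral(a/cos(a), a)


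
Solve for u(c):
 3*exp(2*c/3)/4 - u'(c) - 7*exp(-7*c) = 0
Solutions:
 u(c) = C1 + 9*exp(2*c/3)/8 + exp(-7*c)


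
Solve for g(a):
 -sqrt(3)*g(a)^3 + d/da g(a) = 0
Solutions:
 g(a) = -sqrt(2)*sqrt(-1/(C1 + sqrt(3)*a))/2
 g(a) = sqrt(2)*sqrt(-1/(C1 + sqrt(3)*a))/2


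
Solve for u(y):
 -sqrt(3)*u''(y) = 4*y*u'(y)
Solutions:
 u(y) = C1 + C2*erf(sqrt(2)*3^(3/4)*y/3)


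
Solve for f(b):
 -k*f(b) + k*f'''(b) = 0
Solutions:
 f(b) = C3*exp(b) + (C1*sin(sqrt(3)*b/2) + C2*cos(sqrt(3)*b/2))*exp(-b/2)


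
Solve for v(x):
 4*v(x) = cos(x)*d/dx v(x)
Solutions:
 v(x) = C1*(sin(x)^2 + 2*sin(x) + 1)/(sin(x)^2 - 2*sin(x) + 1)


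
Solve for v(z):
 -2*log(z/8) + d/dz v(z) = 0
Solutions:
 v(z) = C1 + 2*z*log(z) - z*log(64) - 2*z


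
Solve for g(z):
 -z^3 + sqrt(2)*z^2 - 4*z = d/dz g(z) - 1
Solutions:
 g(z) = C1 - z^4/4 + sqrt(2)*z^3/3 - 2*z^2 + z


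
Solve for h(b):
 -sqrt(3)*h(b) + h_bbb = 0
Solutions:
 h(b) = C3*exp(3^(1/6)*b) + (C1*sin(3^(2/3)*b/2) + C2*cos(3^(2/3)*b/2))*exp(-3^(1/6)*b/2)


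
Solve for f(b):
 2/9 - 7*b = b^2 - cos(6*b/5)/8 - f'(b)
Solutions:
 f(b) = C1 + b^3/3 + 7*b^2/2 - 2*b/9 - 5*sin(6*b/5)/48


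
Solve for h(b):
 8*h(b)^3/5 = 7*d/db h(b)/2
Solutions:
 h(b) = -sqrt(70)*sqrt(-1/(C1 + 16*b))/2
 h(b) = sqrt(70)*sqrt(-1/(C1 + 16*b))/2


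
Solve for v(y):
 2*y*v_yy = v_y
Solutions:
 v(y) = C1 + C2*y^(3/2)


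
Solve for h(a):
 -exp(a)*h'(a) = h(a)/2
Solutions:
 h(a) = C1*exp(exp(-a)/2)


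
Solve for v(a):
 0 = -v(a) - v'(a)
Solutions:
 v(a) = C1*exp(-a)


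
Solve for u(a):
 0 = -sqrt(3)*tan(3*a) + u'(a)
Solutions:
 u(a) = C1 - sqrt(3)*log(cos(3*a))/3


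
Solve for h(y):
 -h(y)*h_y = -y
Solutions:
 h(y) = -sqrt(C1 + y^2)
 h(y) = sqrt(C1 + y^2)


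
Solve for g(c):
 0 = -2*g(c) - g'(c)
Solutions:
 g(c) = C1*exp(-2*c)


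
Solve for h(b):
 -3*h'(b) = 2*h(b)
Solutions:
 h(b) = C1*exp(-2*b/3)


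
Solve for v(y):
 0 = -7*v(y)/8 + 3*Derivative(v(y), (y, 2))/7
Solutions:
 v(y) = C1*exp(-7*sqrt(6)*y/12) + C2*exp(7*sqrt(6)*y/12)


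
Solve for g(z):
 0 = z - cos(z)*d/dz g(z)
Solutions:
 g(z) = C1 + Integral(z/cos(z), z)


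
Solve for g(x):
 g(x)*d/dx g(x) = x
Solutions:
 g(x) = -sqrt(C1 + x^2)
 g(x) = sqrt(C1 + x^2)


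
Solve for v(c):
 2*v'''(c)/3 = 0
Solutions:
 v(c) = C1 + C2*c + C3*c^2


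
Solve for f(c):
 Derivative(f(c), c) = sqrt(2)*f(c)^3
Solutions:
 f(c) = -sqrt(2)*sqrt(-1/(C1 + sqrt(2)*c))/2
 f(c) = sqrt(2)*sqrt(-1/(C1 + sqrt(2)*c))/2


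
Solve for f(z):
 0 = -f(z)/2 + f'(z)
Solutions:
 f(z) = C1*exp(z/2)


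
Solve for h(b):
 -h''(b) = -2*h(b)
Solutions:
 h(b) = C1*exp(-sqrt(2)*b) + C2*exp(sqrt(2)*b)


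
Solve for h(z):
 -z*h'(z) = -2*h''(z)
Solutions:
 h(z) = C1 + C2*erfi(z/2)


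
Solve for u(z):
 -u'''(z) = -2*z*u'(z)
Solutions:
 u(z) = C1 + Integral(C2*airyai(2^(1/3)*z) + C3*airybi(2^(1/3)*z), z)


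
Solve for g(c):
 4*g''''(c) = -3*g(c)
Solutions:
 g(c) = (C1*sin(3^(1/4)*c/2) + C2*cos(3^(1/4)*c/2))*exp(-3^(1/4)*c/2) + (C3*sin(3^(1/4)*c/2) + C4*cos(3^(1/4)*c/2))*exp(3^(1/4)*c/2)


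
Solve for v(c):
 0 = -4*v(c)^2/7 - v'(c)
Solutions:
 v(c) = 7/(C1 + 4*c)


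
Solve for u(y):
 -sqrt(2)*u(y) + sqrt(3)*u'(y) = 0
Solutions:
 u(y) = C1*exp(sqrt(6)*y/3)


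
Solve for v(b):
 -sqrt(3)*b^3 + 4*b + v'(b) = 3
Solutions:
 v(b) = C1 + sqrt(3)*b^4/4 - 2*b^2 + 3*b


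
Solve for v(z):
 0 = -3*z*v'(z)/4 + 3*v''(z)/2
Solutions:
 v(z) = C1 + C2*erfi(z/2)


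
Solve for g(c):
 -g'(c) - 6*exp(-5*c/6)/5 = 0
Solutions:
 g(c) = C1 + 36*exp(-5*c/6)/25


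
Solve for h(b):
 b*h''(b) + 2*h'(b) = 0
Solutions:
 h(b) = C1 + C2/b


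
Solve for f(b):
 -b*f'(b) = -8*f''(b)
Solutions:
 f(b) = C1 + C2*erfi(b/4)


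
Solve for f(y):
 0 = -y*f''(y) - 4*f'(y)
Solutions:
 f(y) = C1 + C2/y^3


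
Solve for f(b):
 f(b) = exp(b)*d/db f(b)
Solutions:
 f(b) = C1*exp(-exp(-b))


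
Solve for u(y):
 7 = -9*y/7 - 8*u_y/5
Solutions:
 u(y) = C1 - 45*y^2/112 - 35*y/8


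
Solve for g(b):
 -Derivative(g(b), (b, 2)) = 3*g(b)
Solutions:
 g(b) = C1*sin(sqrt(3)*b) + C2*cos(sqrt(3)*b)


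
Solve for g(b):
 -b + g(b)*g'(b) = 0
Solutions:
 g(b) = -sqrt(C1 + b^2)
 g(b) = sqrt(C1 + b^2)


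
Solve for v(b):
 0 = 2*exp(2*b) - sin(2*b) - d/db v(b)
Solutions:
 v(b) = C1 + exp(2*b) + cos(2*b)/2


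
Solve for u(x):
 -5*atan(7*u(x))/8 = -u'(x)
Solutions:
 Integral(1/atan(7*_y), (_y, u(x))) = C1 + 5*x/8


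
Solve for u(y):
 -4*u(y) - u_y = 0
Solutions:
 u(y) = C1*exp(-4*y)


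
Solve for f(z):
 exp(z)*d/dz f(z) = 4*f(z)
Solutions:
 f(z) = C1*exp(-4*exp(-z))


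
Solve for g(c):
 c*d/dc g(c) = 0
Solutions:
 g(c) = C1


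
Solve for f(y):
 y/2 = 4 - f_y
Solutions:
 f(y) = C1 - y^2/4 + 4*y


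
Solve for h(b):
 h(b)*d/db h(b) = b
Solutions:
 h(b) = -sqrt(C1 + b^2)
 h(b) = sqrt(C1 + b^2)


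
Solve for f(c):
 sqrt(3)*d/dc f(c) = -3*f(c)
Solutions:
 f(c) = C1*exp(-sqrt(3)*c)


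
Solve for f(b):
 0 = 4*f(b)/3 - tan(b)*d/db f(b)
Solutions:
 f(b) = C1*sin(b)^(4/3)


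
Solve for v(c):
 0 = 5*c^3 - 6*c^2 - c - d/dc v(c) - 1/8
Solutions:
 v(c) = C1 + 5*c^4/4 - 2*c^3 - c^2/2 - c/8


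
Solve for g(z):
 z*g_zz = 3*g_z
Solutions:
 g(z) = C1 + C2*z^4


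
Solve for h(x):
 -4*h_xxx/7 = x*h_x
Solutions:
 h(x) = C1 + Integral(C2*airyai(-14^(1/3)*x/2) + C3*airybi(-14^(1/3)*x/2), x)


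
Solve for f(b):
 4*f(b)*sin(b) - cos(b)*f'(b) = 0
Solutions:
 f(b) = C1/cos(b)^4


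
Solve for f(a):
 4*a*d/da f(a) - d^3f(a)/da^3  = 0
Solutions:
 f(a) = C1 + Integral(C2*airyai(2^(2/3)*a) + C3*airybi(2^(2/3)*a), a)


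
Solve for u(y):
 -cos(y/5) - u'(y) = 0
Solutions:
 u(y) = C1 - 5*sin(y/5)


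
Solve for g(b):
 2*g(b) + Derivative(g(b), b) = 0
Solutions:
 g(b) = C1*exp(-2*b)


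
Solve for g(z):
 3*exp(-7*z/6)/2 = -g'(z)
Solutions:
 g(z) = C1 + 9*exp(-7*z/6)/7


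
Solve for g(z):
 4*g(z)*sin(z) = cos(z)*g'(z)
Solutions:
 g(z) = C1/cos(z)^4


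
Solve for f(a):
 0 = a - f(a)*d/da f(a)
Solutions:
 f(a) = -sqrt(C1 + a^2)
 f(a) = sqrt(C1 + a^2)


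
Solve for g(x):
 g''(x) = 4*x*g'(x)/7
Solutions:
 g(x) = C1 + C2*erfi(sqrt(14)*x/7)


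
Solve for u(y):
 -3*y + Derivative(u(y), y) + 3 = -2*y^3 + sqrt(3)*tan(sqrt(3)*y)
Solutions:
 u(y) = C1 - y^4/2 + 3*y^2/2 - 3*y - log(cos(sqrt(3)*y))


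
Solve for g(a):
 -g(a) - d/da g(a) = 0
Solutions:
 g(a) = C1*exp(-a)


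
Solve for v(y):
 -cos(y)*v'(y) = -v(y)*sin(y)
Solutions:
 v(y) = C1/cos(y)


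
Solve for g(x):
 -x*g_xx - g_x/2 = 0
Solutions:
 g(x) = C1 + C2*sqrt(x)


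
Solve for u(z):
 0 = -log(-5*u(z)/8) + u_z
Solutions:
 -Integral(1/(log(-_y) - 3*log(2) + log(5)), (_y, u(z))) = C1 - z


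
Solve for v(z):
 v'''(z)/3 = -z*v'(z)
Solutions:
 v(z) = C1 + Integral(C2*airyai(-3^(1/3)*z) + C3*airybi(-3^(1/3)*z), z)


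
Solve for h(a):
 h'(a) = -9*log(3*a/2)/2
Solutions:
 h(a) = C1 - 9*a*log(a)/2 - 9*a*log(3)/2 + 9*a*log(2)/2 + 9*a/2


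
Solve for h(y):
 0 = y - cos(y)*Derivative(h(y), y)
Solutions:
 h(y) = C1 + Integral(y/cos(y), y)


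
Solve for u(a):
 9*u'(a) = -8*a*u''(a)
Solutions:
 u(a) = C1 + C2/a^(1/8)


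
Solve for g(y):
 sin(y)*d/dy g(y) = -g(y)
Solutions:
 g(y) = C1*sqrt(cos(y) + 1)/sqrt(cos(y) - 1)


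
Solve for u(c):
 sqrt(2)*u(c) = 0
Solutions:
 u(c) = 0


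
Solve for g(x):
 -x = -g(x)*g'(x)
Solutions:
 g(x) = -sqrt(C1 + x^2)
 g(x) = sqrt(C1 + x^2)


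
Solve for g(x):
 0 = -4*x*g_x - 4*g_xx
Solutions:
 g(x) = C1 + C2*erf(sqrt(2)*x/2)


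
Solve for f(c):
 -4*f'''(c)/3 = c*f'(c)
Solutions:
 f(c) = C1 + Integral(C2*airyai(-6^(1/3)*c/2) + C3*airybi(-6^(1/3)*c/2), c)


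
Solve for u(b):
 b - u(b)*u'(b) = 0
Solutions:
 u(b) = -sqrt(C1 + b^2)
 u(b) = sqrt(C1 + b^2)


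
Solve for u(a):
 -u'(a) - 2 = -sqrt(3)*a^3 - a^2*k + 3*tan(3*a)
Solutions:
 u(a) = C1 + sqrt(3)*a^4/4 + a^3*k/3 - 2*a + log(cos(3*a))


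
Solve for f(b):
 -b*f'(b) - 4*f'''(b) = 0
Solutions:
 f(b) = C1 + Integral(C2*airyai(-2^(1/3)*b/2) + C3*airybi(-2^(1/3)*b/2), b)


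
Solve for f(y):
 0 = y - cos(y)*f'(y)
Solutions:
 f(y) = C1 + Integral(y/cos(y), y)


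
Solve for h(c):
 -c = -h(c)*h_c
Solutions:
 h(c) = -sqrt(C1 + c^2)
 h(c) = sqrt(C1 + c^2)


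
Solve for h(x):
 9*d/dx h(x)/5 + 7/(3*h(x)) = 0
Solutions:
 h(x) = -sqrt(C1 - 210*x)/9
 h(x) = sqrt(C1 - 210*x)/9


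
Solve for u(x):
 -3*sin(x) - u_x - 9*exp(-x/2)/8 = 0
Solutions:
 u(x) = C1 + 3*cos(x) + 9*exp(-x/2)/4


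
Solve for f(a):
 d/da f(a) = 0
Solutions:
 f(a) = C1


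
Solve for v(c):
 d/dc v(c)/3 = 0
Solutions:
 v(c) = C1


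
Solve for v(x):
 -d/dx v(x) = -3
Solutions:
 v(x) = C1 + 3*x


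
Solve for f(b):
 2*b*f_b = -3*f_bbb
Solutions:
 f(b) = C1 + Integral(C2*airyai(-2^(1/3)*3^(2/3)*b/3) + C3*airybi(-2^(1/3)*3^(2/3)*b/3), b)


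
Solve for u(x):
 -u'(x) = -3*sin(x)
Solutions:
 u(x) = C1 - 3*cos(x)


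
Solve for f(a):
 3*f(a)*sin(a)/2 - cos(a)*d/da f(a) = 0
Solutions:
 f(a) = C1/cos(a)^(3/2)


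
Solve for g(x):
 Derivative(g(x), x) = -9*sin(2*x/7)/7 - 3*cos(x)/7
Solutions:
 g(x) = C1 - 3*sin(x)/7 + 9*cos(2*x/7)/2


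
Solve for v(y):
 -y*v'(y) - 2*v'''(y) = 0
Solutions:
 v(y) = C1 + Integral(C2*airyai(-2^(2/3)*y/2) + C3*airybi(-2^(2/3)*y/2), y)


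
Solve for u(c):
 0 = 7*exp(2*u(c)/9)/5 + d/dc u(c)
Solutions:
 u(c) = 9*log(-sqrt(-1/(C1 - 7*c))) - 9*log(2) + 9*log(3) + 9*log(10)/2
 u(c) = 9*log(-1/(C1 - 7*c))/2 - 9*log(2) + 9*log(3) + 9*log(10)/2


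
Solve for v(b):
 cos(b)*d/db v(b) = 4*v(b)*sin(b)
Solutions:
 v(b) = C1/cos(b)^4


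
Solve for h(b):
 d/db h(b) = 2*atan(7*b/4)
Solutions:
 h(b) = C1 + 2*b*atan(7*b/4) - 4*log(49*b^2 + 16)/7


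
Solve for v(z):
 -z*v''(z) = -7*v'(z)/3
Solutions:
 v(z) = C1 + C2*z^(10/3)


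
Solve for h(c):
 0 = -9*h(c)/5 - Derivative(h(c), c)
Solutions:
 h(c) = C1*exp(-9*c/5)


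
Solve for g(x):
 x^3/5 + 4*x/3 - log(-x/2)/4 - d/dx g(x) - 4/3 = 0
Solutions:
 g(x) = C1 + x^4/20 + 2*x^2/3 - x*log(-x)/4 + x*(-13 + 3*log(2))/12


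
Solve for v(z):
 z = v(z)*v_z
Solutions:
 v(z) = -sqrt(C1 + z^2)
 v(z) = sqrt(C1 + z^2)


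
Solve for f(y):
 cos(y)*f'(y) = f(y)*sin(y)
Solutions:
 f(y) = C1/cos(y)


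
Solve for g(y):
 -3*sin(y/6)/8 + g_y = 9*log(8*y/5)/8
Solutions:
 g(y) = C1 + 9*y*log(y)/8 - 9*y*log(5)/8 - 9*y/8 + 27*y*log(2)/8 - 9*cos(y/6)/4


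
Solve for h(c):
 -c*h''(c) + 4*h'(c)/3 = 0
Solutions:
 h(c) = C1 + C2*c^(7/3)


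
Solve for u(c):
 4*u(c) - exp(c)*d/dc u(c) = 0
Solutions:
 u(c) = C1*exp(-4*exp(-c))


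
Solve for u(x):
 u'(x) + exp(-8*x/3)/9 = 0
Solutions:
 u(x) = C1 + exp(-8*x/3)/24


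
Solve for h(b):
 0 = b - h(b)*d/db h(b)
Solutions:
 h(b) = -sqrt(C1 + b^2)
 h(b) = sqrt(C1 + b^2)


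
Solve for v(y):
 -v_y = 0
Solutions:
 v(y) = C1


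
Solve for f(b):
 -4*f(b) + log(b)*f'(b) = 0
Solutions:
 f(b) = C1*exp(4*li(b))


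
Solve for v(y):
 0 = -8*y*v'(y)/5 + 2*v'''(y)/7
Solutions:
 v(y) = C1 + Integral(C2*airyai(28^(1/3)*5^(2/3)*y/5) + C3*airybi(28^(1/3)*5^(2/3)*y/5), y)


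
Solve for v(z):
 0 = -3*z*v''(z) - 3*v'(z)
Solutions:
 v(z) = C1 + C2*log(z)


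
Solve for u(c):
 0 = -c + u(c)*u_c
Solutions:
 u(c) = -sqrt(C1 + c^2)
 u(c) = sqrt(C1 + c^2)


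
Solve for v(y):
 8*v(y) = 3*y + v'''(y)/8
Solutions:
 v(y) = C3*exp(4*y) + 3*y/8 + (C1*sin(2*sqrt(3)*y) + C2*cos(2*sqrt(3)*y))*exp(-2*y)


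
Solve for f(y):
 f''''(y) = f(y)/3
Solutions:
 f(y) = C1*exp(-3^(3/4)*y/3) + C2*exp(3^(3/4)*y/3) + C3*sin(3^(3/4)*y/3) + C4*cos(3^(3/4)*y/3)


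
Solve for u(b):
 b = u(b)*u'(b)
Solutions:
 u(b) = -sqrt(C1 + b^2)
 u(b) = sqrt(C1 + b^2)


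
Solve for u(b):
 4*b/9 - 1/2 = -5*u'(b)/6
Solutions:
 u(b) = C1 - 4*b^2/15 + 3*b/5


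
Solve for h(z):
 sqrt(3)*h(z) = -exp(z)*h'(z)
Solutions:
 h(z) = C1*exp(sqrt(3)*exp(-z))


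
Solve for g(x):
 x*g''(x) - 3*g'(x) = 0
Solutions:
 g(x) = C1 + C2*x^4


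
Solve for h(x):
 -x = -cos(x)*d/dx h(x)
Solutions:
 h(x) = C1 + Integral(x/cos(x), x)


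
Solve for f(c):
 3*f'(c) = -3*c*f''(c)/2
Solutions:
 f(c) = C1 + C2/c


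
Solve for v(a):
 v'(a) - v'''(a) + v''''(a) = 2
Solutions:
 v(a) = C1 + C2*exp(a*(2*2^(1/3)/(3*sqrt(69) + 25)^(1/3) + 4 + 2^(2/3)*(3*sqrt(69) + 25)^(1/3))/12)*sin(2^(1/3)*sqrt(3)*a*(-2^(1/3)*(3*sqrt(69) + 25)^(1/3) + 2/(3*sqrt(69) + 25)^(1/3))/12) + C3*exp(a*(2*2^(1/3)/(3*sqrt(69) + 25)^(1/3) + 4 + 2^(2/3)*(3*sqrt(69) + 25)^(1/3))/12)*cos(2^(1/3)*sqrt(3)*a*(-2^(1/3)*(3*sqrt(69) + 25)^(1/3) + 2/(3*sqrt(69) + 25)^(1/3))/12) + C4*exp(a*(-2^(2/3)*(3*sqrt(69) + 25)^(1/3) - 2*2^(1/3)/(3*sqrt(69) + 25)^(1/3) + 2)/6) + 2*a


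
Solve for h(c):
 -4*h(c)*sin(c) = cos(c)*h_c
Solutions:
 h(c) = C1*cos(c)^4


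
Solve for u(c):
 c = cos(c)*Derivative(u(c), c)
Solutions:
 u(c) = C1 + Integral(c/cos(c), c)


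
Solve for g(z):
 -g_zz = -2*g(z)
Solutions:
 g(z) = C1*exp(-sqrt(2)*z) + C2*exp(sqrt(2)*z)


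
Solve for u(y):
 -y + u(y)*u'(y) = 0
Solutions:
 u(y) = -sqrt(C1 + y^2)
 u(y) = sqrt(C1 + y^2)


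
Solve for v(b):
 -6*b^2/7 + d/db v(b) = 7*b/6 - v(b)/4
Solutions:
 v(b) = C1*exp(-b/4) + 24*b^2/7 - 478*b/21 + 1912/21


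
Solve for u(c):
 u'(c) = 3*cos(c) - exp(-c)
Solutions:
 u(c) = C1 + 3*sin(c) + exp(-c)


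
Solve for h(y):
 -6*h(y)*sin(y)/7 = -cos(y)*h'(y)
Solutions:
 h(y) = C1/cos(y)^(6/7)


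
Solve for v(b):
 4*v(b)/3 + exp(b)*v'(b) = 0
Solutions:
 v(b) = C1*exp(4*exp(-b)/3)


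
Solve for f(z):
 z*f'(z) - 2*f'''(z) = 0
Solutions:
 f(z) = C1 + Integral(C2*airyai(2^(2/3)*z/2) + C3*airybi(2^(2/3)*z/2), z)


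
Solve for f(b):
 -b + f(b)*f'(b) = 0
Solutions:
 f(b) = -sqrt(C1 + b^2)
 f(b) = sqrt(C1 + b^2)


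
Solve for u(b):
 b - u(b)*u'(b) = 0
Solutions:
 u(b) = -sqrt(C1 + b^2)
 u(b) = sqrt(C1 + b^2)


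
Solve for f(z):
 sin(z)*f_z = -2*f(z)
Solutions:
 f(z) = C1*(cos(z) + 1)/(cos(z) - 1)


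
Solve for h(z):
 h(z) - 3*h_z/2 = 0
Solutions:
 h(z) = C1*exp(2*z/3)


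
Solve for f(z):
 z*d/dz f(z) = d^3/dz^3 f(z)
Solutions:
 f(z) = C1 + Integral(C2*airyai(z) + C3*airybi(z), z)


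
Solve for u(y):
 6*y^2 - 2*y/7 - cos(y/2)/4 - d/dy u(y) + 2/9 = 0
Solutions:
 u(y) = C1 + 2*y^3 - y^2/7 + 2*y/9 - sin(y/2)/2


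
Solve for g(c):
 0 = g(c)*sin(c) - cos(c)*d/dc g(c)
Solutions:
 g(c) = C1/cos(c)


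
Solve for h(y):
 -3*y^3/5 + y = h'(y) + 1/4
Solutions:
 h(y) = C1 - 3*y^4/20 + y^2/2 - y/4


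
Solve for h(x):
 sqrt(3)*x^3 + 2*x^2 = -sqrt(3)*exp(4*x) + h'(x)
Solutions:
 h(x) = C1 + sqrt(3)*x^4/4 + 2*x^3/3 + sqrt(3)*exp(4*x)/4


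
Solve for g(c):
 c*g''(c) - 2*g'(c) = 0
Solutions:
 g(c) = C1 + C2*c^3


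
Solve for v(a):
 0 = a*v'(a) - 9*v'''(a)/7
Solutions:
 v(a) = C1 + Integral(C2*airyai(21^(1/3)*a/3) + C3*airybi(21^(1/3)*a/3), a)


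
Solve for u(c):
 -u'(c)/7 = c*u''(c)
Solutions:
 u(c) = C1 + C2*c^(6/7)


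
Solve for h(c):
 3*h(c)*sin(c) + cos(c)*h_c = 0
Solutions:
 h(c) = C1*cos(c)^3


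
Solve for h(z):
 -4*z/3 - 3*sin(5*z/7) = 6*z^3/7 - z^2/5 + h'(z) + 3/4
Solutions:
 h(z) = C1 - 3*z^4/14 + z^3/15 - 2*z^2/3 - 3*z/4 + 21*cos(5*z/7)/5


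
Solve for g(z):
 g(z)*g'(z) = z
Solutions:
 g(z) = -sqrt(C1 + z^2)
 g(z) = sqrt(C1 + z^2)


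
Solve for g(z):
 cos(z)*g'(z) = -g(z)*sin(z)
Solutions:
 g(z) = C1*cos(z)


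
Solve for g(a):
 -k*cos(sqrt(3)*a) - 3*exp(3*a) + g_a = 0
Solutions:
 g(a) = C1 + sqrt(3)*k*sin(sqrt(3)*a)/3 + exp(3*a)


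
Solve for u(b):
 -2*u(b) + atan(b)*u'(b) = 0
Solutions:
 u(b) = C1*exp(2*Integral(1/atan(b), b))


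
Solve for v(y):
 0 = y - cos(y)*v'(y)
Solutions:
 v(y) = C1 + Integral(y/cos(y), y)


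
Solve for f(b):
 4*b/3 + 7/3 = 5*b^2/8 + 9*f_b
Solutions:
 f(b) = C1 - 5*b^3/216 + 2*b^2/27 + 7*b/27


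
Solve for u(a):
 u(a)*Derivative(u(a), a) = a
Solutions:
 u(a) = -sqrt(C1 + a^2)
 u(a) = sqrt(C1 + a^2)


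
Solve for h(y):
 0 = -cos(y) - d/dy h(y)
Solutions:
 h(y) = C1 - sin(y)


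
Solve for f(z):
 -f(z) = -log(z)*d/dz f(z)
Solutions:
 f(z) = C1*exp(li(z))


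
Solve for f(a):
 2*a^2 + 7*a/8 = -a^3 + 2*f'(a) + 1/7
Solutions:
 f(a) = C1 + a^4/8 + a^3/3 + 7*a^2/32 - a/14


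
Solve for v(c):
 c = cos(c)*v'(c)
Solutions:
 v(c) = C1 + Integral(c/cos(c), c)


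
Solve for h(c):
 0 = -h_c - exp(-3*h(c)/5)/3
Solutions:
 h(c) = 5*log(C1 - c/5)/3
 h(c) = 5*log(5^(2/3)*(-1 - sqrt(3)*I)*(C1 - c)^(1/3)/10)
 h(c) = 5*log(5^(2/3)*(-1 + sqrt(3)*I)*(C1 - c)^(1/3)/10)


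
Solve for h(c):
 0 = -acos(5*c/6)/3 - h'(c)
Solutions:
 h(c) = C1 - c*acos(5*c/6)/3 + sqrt(36 - 25*c^2)/15


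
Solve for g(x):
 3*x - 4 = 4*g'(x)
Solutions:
 g(x) = C1 + 3*x^2/8 - x


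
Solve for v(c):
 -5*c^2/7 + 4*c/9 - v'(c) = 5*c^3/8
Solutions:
 v(c) = C1 - 5*c^4/32 - 5*c^3/21 + 2*c^2/9


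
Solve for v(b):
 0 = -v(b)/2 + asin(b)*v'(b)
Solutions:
 v(b) = C1*exp(Integral(1/asin(b), b)/2)


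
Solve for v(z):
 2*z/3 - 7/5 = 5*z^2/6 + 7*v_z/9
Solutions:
 v(z) = C1 - 5*z^3/14 + 3*z^2/7 - 9*z/5


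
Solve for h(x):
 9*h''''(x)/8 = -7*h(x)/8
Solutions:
 h(x) = (C1*sin(sqrt(6)*7^(1/4)*x/6) + C2*cos(sqrt(6)*7^(1/4)*x/6))*exp(-sqrt(6)*7^(1/4)*x/6) + (C3*sin(sqrt(6)*7^(1/4)*x/6) + C4*cos(sqrt(6)*7^(1/4)*x/6))*exp(sqrt(6)*7^(1/4)*x/6)


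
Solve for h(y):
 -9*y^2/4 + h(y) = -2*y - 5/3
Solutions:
 h(y) = 9*y^2/4 - 2*y - 5/3


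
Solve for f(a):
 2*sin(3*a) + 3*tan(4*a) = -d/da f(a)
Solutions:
 f(a) = C1 + 3*log(cos(4*a))/4 + 2*cos(3*a)/3


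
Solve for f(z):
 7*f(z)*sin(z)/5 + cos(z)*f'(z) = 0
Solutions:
 f(z) = C1*cos(z)^(7/5)


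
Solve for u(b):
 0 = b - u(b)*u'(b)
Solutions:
 u(b) = -sqrt(C1 + b^2)
 u(b) = sqrt(C1 + b^2)


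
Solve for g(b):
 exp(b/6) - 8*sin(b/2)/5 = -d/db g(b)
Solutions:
 g(b) = C1 - 6*exp(b/6) - 16*cos(b/2)/5


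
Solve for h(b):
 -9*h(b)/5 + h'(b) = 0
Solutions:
 h(b) = C1*exp(9*b/5)


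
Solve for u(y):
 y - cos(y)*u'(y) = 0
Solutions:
 u(y) = C1 + Integral(y/cos(y), y)


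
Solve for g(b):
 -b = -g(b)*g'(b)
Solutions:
 g(b) = -sqrt(C1 + b^2)
 g(b) = sqrt(C1 + b^2)


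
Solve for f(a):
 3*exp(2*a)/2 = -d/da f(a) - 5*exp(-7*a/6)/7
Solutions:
 f(a) = C1 - 3*exp(2*a)/4 + 30*exp(-7*a/6)/49


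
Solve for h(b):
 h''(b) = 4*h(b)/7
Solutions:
 h(b) = C1*exp(-2*sqrt(7)*b/7) + C2*exp(2*sqrt(7)*b/7)


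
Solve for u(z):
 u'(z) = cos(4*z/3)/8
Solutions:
 u(z) = C1 + 3*sin(4*z/3)/32


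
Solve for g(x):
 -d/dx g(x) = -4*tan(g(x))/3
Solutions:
 g(x) = pi - asin(C1*exp(4*x/3))
 g(x) = asin(C1*exp(4*x/3))


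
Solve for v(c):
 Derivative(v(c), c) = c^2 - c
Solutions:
 v(c) = C1 + c^3/3 - c^2/2


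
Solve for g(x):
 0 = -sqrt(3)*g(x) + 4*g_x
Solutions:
 g(x) = C1*exp(sqrt(3)*x/4)


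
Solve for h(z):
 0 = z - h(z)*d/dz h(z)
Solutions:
 h(z) = -sqrt(C1 + z^2)
 h(z) = sqrt(C1 + z^2)


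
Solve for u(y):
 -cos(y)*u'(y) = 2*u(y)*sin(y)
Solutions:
 u(y) = C1*cos(y)^2


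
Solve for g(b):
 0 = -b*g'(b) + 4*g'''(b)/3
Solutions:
 g(b) = C1 + Integral(C2*airyai(6^(1/3)*b/2) + C3*airybi(6^(1/3)*b/2), b)


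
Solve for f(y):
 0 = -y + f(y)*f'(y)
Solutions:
 f(y) = -sqrt(C1 + y^2)
 f(y) = sqrt(C1 + y^2)


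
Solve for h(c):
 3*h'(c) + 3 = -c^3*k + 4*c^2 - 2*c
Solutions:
 h(c) = C1 - c^4*k/12 + 4*c^3/9 - c^2/3 - c


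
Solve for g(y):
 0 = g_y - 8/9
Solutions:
 g(y) = C1 + 8*y/9


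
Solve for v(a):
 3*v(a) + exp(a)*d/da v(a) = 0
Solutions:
 v(a) = C1*exp(3*exp(-a))


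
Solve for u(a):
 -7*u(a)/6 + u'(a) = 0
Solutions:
 u(a) = C1*exp(7*a/6)


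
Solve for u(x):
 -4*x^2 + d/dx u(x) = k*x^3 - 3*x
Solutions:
 u(x) = C1 + k*x^4/4 + 4*x^3/3 - 3*x^2/2


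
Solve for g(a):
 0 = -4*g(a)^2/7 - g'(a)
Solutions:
 g(a) = 7/(C1 + 4*a)


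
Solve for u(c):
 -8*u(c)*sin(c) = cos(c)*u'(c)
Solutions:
 u(c) = C1*cos(c)^8


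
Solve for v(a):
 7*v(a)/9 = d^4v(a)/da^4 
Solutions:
 v(a) = C1*exp(-sqrt(3)*7^(1/4)*a/3) + C2*exp(sqrt(3)*7^(1/4)*a/3) + C3*sin(sqrt(3)*7^(1/4)*a/3) + C4*cos(sqrt(3)*7^(1/4)*a/3)


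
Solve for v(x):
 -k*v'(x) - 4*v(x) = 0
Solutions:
 v(x) = C1*exp(-4*x/k)


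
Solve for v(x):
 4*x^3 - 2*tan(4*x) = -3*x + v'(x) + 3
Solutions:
 v(x) = C1 + x^4 + 3*x^2/2 - 3*x + log(cos(4*x))/2


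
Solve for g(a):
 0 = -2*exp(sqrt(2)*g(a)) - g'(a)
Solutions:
 g(a) = sqrt(2)*(2*log(1/(C1 + 2*a)) - log(2))/4


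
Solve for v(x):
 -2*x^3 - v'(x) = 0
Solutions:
 v(x) = C1 - x^4/2


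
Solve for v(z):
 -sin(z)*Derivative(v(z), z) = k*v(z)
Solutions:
 v(z) = C1*exp(k*(-log(cos(z) - 1) + log(cos(z) + 1))/2)


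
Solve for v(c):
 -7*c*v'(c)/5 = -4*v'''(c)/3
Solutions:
 v(c) = C1 + Integral(C2*airyai(1050^(1/3)*c/10) + C3*airybi(1050^(1/3)*c/10), c)


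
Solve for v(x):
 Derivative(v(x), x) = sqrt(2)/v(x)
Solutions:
 v(x) = -sqrt(C1 + 2*sqrt(2)*x)
 v(x) = sqrt(C1 + 2*sqrt(2)*x)


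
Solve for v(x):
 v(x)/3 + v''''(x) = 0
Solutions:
 v(x) = (C1*sin(sqrt(2)*3^(3/4)*x/6) + C2*cos(sqrt(2)*3^(3/4)*x/6))*exp(-sqrt(2)*3^(3/4)*x/6) + (C3*sin(sqrt(2)*3^(3/4)*x/6) + C4*cos(sqrt(2)*3^(3/4)*x/6))*exp(sqrt(2)*3^(3/4)*x/6)


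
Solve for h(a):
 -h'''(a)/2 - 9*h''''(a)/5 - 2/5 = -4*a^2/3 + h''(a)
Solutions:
 h(a) = C1 + C2*a + a^4/9 - 2*a^3/9 - 34*a^2/15 + (C3*sin(sqrt(695)*a/36) + C4*cos(sqrt(695)*a/36))*exp(-5*a/36)


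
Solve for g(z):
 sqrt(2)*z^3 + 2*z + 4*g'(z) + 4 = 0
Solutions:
 g(z) = C1 - sqrt(2)*z^4/16 - z^2/4 - z


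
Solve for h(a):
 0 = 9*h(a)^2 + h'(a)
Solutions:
 h(a) = 1/(C1 + 9*a)


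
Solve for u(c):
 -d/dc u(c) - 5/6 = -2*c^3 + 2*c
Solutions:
 u(c) = C1 + c^4/2 - c^2 - 5*c/6


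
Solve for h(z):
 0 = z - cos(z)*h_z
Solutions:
 h(z) = C1 + Integral(z/cos(z), z)


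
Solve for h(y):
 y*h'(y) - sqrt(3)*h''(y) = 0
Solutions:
 h(y) = C1 + C2*erfi(sqrt(2)*3^(3/4)*y/6)


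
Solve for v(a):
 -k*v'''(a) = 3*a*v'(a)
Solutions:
 v(a) = C1 + Integral(C2*airyai(3^(1/3)*a*(-1/k)^(1/3)) + C3*airybi(3^(1/3)*a*(-1/k)^(1/3)), a)


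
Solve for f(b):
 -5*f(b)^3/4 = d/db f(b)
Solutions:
 f(b) = -sqrt(2)*sqrt(-1/(C1 - 5*b))
 f(b) = sqrt(2)*sqrt(-1/(C1 - 5*b))


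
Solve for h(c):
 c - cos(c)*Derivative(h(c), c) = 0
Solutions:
 h(c) = C1 + Integral(c/cos(c), c)


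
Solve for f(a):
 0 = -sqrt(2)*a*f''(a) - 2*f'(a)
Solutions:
 f(a) = C1 + C2*a^(1 - sqrt(2))


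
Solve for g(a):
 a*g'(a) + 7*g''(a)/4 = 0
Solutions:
 g(a) = C1 + C2*erf(sqrt(14)*a/7)


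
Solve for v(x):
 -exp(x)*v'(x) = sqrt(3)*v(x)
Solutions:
 v(x) = C1*exp(sqrt(3)*exp(-x))


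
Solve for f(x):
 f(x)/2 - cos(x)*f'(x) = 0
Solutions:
 f(x) = C1*(sin(x) + 1)^(1/4)/(sin(x) - 1)^(1/4)


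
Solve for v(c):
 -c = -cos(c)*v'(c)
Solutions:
 v(c) = C1 + Integral(c/cos(c), c)


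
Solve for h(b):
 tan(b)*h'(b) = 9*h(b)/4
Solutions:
 h(b) = C1*sin(b)^(9/4)


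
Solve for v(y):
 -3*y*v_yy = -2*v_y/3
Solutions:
 v(y) = C1 + C2*y^(11/9)


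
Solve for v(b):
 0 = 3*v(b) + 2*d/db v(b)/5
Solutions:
 v(b) = C1*exp(-15*b/2)


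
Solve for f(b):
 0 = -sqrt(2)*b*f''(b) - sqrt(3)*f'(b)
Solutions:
 f(b) = C1 + C2*b^(1 - sqrt(6)/2)


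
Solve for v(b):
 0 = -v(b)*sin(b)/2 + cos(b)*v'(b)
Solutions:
 v(b) = C1/sqrt(cos(b))


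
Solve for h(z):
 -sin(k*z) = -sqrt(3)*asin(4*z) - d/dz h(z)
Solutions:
 h(z) = C1 - sqrt(3)*(z*asin(4*z) + sqrt(1 - 16*z^2)/4) + Piecewise((-cos(k*z)/k, Ne(k, 0)), (0, True))


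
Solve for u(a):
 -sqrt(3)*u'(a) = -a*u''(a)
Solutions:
 u(a) = C1 + C2*a^(1 + sqrt(3))


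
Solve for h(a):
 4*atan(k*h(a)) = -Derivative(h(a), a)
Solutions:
 Integral(1/atan(_y*k), (_y, h(a))) = C1 - 4*a


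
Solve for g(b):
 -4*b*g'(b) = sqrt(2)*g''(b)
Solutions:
 g(b) = C1 + C2*erf(2^(1/4)*b)


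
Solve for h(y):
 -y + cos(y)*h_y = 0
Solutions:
 h(y) = C1 + Integral(y/cos(y), y)


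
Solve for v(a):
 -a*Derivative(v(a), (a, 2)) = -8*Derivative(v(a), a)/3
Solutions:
 v(a) = C1 + C2*a^(11/3)


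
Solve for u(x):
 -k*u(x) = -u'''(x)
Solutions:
 u(x) = C1*exp(k^(1/3)*x) + C2*exp(k^(1/3)*x*(-1 + sqrt(3)*I)/2) + C3*exp(-k^(1/3)*x*(1 + sqrt(3)*I)/2)


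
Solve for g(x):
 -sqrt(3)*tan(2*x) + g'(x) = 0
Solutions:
 g(x) = C1 - sqrt(3)*log(cos(2*x))/2


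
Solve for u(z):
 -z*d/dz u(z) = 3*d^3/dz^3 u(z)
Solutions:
 u(z) = C1 + Integral(C2*airyai(-3^(2/3)*z/3) + C3*airybi(-3^(2/3)*z/3), z)


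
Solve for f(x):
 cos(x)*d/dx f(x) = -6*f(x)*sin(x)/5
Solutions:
 f(x) = C1*cos(x)^(6/5)


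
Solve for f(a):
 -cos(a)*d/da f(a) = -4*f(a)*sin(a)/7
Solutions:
 f(a) = C1/cos(a)^(4/7)


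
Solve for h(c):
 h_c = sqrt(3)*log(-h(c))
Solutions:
 -li(-h(c)) = C1 + sqrt(3)*c


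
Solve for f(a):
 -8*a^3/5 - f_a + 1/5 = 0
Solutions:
 f(a) = C1 - 2*a^4/5 + a/5


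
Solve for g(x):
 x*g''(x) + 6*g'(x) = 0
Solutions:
 g(x) = C1 + C2/x^5


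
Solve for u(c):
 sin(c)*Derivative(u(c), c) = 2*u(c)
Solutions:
 u(c) = C1*(cos(c) - 1)/(cos(c) + 1)


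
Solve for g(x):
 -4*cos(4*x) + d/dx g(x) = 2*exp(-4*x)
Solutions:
 g(x) = C1 + sin(4*x) - exp(-4*x)/2


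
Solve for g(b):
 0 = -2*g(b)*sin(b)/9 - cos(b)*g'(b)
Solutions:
 g(b) = C1*cos(b)^(2/9)


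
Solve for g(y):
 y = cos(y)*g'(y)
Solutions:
 g(y) = C1 + Integral(y/cos(y), y)


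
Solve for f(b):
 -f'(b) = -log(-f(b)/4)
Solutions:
 -Integral(1/(log(-_y) - 2*log(2)), (_y, f(b))) = C1 - b


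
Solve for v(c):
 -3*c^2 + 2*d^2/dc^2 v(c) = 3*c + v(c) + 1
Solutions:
 v(c) = C1*exp(-sqrt(2)*c/2) + C2*exp(sqrt(2)*c/2) - 3*c^2 - 3*c - 13


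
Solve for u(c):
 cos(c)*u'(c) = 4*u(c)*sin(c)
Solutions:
 u(c) = C1/cos(c)^4


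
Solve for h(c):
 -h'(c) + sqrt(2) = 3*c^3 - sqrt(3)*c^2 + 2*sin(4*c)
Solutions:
 h(c) = C1 - 3*c^4/4 + sqrt(3)*c^3/3 + sqrt(2)*c + cos(4*c)/2


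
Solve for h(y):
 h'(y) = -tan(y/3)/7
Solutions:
 h(y) = C1 + 3*log(cos(y/3))/7


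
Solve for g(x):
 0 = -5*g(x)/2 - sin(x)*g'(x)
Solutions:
 g(x) = C1*(cos(x) + 1)^(5/4)/(cos(x) - 1)^(5/4)


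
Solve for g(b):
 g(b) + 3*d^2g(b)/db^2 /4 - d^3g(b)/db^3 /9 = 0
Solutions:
 g(b) = C1*exp(b*(-3^(2/3)*(8*sqrt(97) + 113)^(1/3) - 27*3^(1/3)/(8*sqrt(97) + 113)^(1/3) + 18)/8)*sin(3*3^(1/6)*b*(-(8*sqrt(97) + 113)^(1/3) + 9*3^(2/3)/(8*sqrt(97) + 113)^(1/3))/8) + C2*exp(b*(-3^(2/3)*(8*sqrt(97) + 113)^(1/3) - 27*3^(1/3)/(8*sqrt(97) + 113)^(1/3) + 18)/8)*cos(3*3^(1/6)*b*(-(8*sqrt(97) + 113)^(1/3) + 9*3^(2/3)/(8*sqrt(97) + 113)^(1/3))/8) + C3*exp(b*(27*3^(1/3)/(8*sqrt(97) + 113)^(1/3) + 9 + 3^(2/3)*(8*sqrt(97) + 113)^(1/3))/4)


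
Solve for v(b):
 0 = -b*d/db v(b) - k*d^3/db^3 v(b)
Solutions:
 v(b) = C1 + Integral(C2*airyai(b*(-1/k)^(1/3)) + C3*airybi(b*(-1/k)^(1/3)), b)


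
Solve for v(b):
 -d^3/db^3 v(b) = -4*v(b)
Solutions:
 v(b) = C3*exp(2^(2/3)*b) + (C1*sin(2^(2/3)*sqrt(3)*b/2) + C2*cos(2^(2/3)*sqrt(3)*b/2))*exp(-2^(2/3)*b/2)


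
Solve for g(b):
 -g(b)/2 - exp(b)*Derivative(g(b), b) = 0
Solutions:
 g(b) = C1*exp(exp(-b)/2)


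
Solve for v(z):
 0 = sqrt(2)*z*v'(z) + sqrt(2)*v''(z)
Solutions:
 v(z) = C1 + C2*erf(sqrt(2)*z/2)


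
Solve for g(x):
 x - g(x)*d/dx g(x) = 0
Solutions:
 g(x) = -sqrt(C1 + x^2)
 g(x) = sqrt(C1 + x^2)


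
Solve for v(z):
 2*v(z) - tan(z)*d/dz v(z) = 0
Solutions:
 v(z) = C1*sin(z)^2


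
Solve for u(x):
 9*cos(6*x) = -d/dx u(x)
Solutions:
 u(x) = C1 - 3*sin(6*x)/2


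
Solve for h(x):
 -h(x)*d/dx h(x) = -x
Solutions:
 h(x) = -sqrt(C1 + x^2)
 h(x) = sqrt(C1 + x^2)


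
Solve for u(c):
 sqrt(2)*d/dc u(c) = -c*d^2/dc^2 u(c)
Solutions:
 u(c) = C1 + C2*c^(1 - sqrt(2))


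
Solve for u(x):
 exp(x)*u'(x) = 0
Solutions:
 u(x) = C1


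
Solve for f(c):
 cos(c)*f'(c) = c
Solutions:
 f(c) = C1 + Integral(c/cos(c), c)


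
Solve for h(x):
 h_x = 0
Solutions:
 h(x) = C1


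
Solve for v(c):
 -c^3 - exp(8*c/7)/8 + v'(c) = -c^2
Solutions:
 v(c) = C1 + c^4/4 - c^3/3 + 7*exp(8*c/7)/64


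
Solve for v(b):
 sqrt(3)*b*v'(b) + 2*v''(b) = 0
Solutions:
 v(b) = C1 + C2*erf(3^(1/4)*b/2)


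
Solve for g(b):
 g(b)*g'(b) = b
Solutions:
 g(b) = -sqrt(C1 + b^2)
 g(b) = sqrt(C1 + b^2)


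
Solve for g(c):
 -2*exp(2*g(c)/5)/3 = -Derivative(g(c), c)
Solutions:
 g(c) = 5*log(-sqrt(-1/(C1 + 2*c))) - 5*log(2) + 5*log(30)/2
 g(c) = 5*log(-1/(C1 + 2*c))/2 - 5*log(2) + 5*log(30)/2


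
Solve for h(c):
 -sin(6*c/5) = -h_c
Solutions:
 h(c) = C1 - 5*cos(6*c/5)/6


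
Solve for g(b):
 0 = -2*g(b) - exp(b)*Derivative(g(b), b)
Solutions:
 g(b) = C1*exp(2*exp(-b))


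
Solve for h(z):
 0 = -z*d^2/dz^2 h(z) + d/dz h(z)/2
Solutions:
 h(z) = C1 + C2*z^(3/2)


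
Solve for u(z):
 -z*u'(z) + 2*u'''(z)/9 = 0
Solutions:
 u(z) = C1 + Integral(C2*airyai(6^(2/3)*z/2) + C3*airybi(6^(2/3)*z/2), z)


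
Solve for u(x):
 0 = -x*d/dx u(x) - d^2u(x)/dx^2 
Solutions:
 u(x) = C1 + C2*erf(sqrt(2)*x/2)


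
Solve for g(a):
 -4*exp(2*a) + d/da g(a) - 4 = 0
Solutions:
 g(a) = C1 + 4*a + 2*exp(2*a)


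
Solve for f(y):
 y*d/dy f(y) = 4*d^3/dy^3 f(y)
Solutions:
 f(y) = C1 + Integral(C2*airyai(2^(1/3)*y/2) + C3*airybi(2^(1/3)*y/2), y)


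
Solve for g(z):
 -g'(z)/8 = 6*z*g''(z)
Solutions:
 g(z) = C1 + C2*z^(47/48)


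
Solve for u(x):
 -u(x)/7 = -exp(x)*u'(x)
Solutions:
 u(x) = C1*exp(-exp(-x)/7)


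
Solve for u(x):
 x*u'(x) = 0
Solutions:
 u(x) = C1


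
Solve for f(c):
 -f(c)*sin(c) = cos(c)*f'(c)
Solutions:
 f(c) = C1*cos(c)


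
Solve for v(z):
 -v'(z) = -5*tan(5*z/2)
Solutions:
 v(z) = C1 - 2*log(cos(5*z/2))


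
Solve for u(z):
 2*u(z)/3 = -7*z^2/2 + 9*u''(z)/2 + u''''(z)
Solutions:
 u(z) = C1*exp(-sqrt(3)*z*sqrt(-27 + 5*sqrt(33))/6) + C2*exp(sqrt(3)*z*sqrt(-27 + 5*sqrt(33))/6) + C3*sin(sqrt(3)*z*sqrt(27 + 5*sqrt(33))/6) + C4*cos(sqrt(3)*z*sqrt(27 + 5*sqrt(33))/6) - 21*z^2/4 - 567/8


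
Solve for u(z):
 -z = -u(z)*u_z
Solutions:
 u(z) = -sqrt(C1 + z^2)
 u(z) = sqrt(C1 + z^2)


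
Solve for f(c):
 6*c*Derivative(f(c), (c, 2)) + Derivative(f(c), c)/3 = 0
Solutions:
 f(c) = C1 + C2*c^(17/18)


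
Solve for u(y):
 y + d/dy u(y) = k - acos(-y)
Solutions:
 u(y) = C1 + k*y - y^2/2 - y*acos(-y) - sqrt(1 - y^2)


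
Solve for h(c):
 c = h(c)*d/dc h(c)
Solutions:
 h(c) = -sqrt(C1 + c^2)
 h(c) = sqrt(C1 + c^2)


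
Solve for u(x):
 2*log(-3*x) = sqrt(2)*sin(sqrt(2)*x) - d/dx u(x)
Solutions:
 u(x) = C1 - 2*x*log(-x) - 2*x*log(3) + 2*x - cos(sqrt(2)*x)


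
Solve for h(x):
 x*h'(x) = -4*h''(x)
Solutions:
 h(x) = C1 + C2*erf(sqrt(2)*x/4)


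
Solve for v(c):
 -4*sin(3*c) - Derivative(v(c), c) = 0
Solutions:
 v(c) = C1 + 4*cos(3*c)/3


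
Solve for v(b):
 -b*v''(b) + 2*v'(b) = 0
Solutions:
 v(b) = C1 + C2*b^3


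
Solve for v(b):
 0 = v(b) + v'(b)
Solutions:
 v(b) = C1*exp(-b)


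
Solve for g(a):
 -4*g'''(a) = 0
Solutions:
 g(a) = C1 + C2*a + C3*a^2


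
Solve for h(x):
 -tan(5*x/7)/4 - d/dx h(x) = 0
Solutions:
 h(x) = C1 + 7*log(cos(5*x/7))/20


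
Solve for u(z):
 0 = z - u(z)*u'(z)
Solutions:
 u(z) = -sqrt(C1 + z^2)
 u(z) = sqrt(C1 + z^2)


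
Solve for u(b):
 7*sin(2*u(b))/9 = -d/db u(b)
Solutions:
 7*b/9 + log(cos(2*u(b)) - 1)/4 - log(cos(2*u(b)) + 1)/4 = C1


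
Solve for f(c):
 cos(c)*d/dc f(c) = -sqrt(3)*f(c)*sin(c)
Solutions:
 f(c) = C1*cos(c)^(sqrt(3))


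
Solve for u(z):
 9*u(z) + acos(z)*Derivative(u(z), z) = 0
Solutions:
 u(z) = C1*exp(-9*Integral(1/acos(z), z))


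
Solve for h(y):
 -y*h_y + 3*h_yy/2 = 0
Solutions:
 h(y) = C1 + C2*erfi(sqrt(3)*y/3)


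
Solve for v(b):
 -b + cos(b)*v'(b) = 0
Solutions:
 v(b) = C1 + Integral(b/cos(b), b)


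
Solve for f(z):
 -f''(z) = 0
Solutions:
 f(z) = C1 + C2*z


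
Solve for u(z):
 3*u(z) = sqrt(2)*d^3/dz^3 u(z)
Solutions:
 u(z) = C3*exp(2^(5/6)*3^(1/3)*z/2) + (C1*sin(6^(5/6)*z/4) + C2*cos(6^(5/6)*z/4))*exp(-2^(5/6)*3^(1/3)*z/4)


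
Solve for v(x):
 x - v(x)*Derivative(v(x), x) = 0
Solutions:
 v(x) = -sqrt(C1 + x^2)
 v(x) = sqrt(C1 + x^2)


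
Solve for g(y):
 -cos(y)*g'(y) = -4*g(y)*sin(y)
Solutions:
 g(y) = C1/cos(y)^4


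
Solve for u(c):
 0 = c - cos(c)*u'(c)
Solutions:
 u(c) = C1 + Integral(c/cos(c), c)


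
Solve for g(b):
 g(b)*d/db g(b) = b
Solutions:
 g(b) = -sqrt(C1 + b^2)
 g(b) = sqrt(C1 + b^2)


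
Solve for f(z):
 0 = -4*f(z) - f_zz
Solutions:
 f(z) = C1*sin(2*z) + C2*cos(2*z)


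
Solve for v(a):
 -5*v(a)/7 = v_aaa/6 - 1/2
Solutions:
 v(a) = C3*exp(-30^(1/3)*7^(2/3)*a/7) + (C1*sin(10^(1/3)*3^(5/6)*7^(2/3)*a/14) + C2*cos(10^(1/3)*3^(5/6)*7^(2/3)*a/14))*exp(30^(1/3)*7^(2/3)*a/14) + 7/10


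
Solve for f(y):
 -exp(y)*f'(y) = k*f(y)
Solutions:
 f(y) = C1*exp(k*exp(-y))


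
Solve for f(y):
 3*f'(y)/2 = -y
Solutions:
 f(y) = C1 - y^2/3


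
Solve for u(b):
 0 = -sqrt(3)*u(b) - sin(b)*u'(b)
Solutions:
 u(b) = C1*(cos(b) + 1)^(sqrt(3)/2)/(cos(b) - 1)^(sqrt(3)/2)


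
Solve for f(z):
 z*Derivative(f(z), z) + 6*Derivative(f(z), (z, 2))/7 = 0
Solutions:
 f(z) = C1 + C2*erf(sqrt(21)*z/6)


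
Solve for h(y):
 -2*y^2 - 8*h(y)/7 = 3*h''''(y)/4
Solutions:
 h(y) = -7*y^2/4 + (C1*sin(42^(3/4)*y/21) + C2*cos(42^(3/4)*y/21))*exp(-42^(3/4)*y/21) + (C3*sin(42^(3/4)*y/21) + C4*cos(42^(3/4)*y/21))*exp(42^(3/4)*y/21)


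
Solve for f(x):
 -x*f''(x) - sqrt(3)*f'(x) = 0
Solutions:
 f(x) = C1 + C2*x^(1 - sqrt(3))


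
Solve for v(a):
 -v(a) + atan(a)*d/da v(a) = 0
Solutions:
 v(a) = C1*exp(Integral(1/atan(a), a))


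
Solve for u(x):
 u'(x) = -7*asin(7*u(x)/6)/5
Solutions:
 Integral(1/asin(7*_y/6), (_y, u(x))) = C1 - 7*x/5


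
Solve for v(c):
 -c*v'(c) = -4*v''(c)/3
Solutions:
 v(c) = C1 + C2*erfi(sqrt(6)*c/4)


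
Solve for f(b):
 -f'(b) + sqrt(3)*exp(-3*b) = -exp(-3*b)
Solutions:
 f(b) = C1 - sqrt(3)*exp(-3*b)/3 - exp(-3*b)/3


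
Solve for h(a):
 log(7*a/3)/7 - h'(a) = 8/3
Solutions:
 h(a) = C1 + a*log(a)/7 - 59*a/21 - a*log(3)/7 + a*log(7)/7


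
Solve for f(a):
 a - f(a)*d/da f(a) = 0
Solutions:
 f(a) = -sqrt(C1 + a^2)
 f(a) = sqrt(C1 + a^2)


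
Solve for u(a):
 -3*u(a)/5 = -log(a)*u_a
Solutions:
 u(a) = C1*exp(3*li(a)/5)


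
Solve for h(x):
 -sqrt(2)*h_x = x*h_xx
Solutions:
 h(x) = C1 + C2*x^(1 - sqrt(2))


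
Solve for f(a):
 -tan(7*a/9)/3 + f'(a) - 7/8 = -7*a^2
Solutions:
 f(a) = C1 - 7*a^3/3 + 7*a/8 - 3*log(cos(7*a/9))/7


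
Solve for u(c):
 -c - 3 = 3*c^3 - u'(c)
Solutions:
 u(c) = C1 + 3*c^4/4 + c^2/2 + 3*c


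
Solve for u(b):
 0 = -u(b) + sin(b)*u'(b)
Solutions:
 u(b) = C1*sqrt(cos(b) - 1)/sqrt(cos(b) + 1)


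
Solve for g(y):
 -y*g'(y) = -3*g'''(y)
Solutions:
 g(y) = C1 + Integral(C2*airyai(3^(2/3)*y/3) + C3*airybi(3^(2/3)*y/3), y)


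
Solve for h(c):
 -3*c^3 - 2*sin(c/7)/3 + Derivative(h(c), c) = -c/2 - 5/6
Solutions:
 h(c) = C1 + 3*c^4/4 - c^2/4 - 5*c/6 - 14*cos(c/7)/3


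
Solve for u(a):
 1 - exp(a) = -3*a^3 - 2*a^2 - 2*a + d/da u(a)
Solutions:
 u(a) = C1 + 3*a^4/4 + 2*a^3/3 + a^2 + a - exp(a)


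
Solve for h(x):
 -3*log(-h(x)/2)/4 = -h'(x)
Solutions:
 -4*Integral(1/(log(-_y) - log(2)), (_y, h(x)))/3 = C1 - x


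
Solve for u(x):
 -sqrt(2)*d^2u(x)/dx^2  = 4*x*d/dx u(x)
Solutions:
 u(x) = C1 + C2*erf(2^(1/4)*x)


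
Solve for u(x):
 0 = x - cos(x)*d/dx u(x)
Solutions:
 u(x) = C1 + Integral(x/cos(x), x)


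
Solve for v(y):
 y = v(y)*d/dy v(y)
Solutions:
 v(y) = -sqrt(C1 + y^2)
 v(y) = sqrt(C1 + y^2)


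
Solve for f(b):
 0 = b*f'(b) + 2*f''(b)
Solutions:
 f(b) = C1 + C2*erf(b/2)


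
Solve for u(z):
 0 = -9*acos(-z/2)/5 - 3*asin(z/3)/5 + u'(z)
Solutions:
 u(z) = C1 + 9*z*acos(-z/2)/5 + 3*z*asin(z/3)/5 + 9*sqrt(4 - z^2)/5 + 3*sqrt(9 - z^2)/5


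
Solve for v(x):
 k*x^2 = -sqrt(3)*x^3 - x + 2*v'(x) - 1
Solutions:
 v(x) = C1 + k*x^3/6 + sqrt(3)*x^4/8 + x^2/4 + x/2


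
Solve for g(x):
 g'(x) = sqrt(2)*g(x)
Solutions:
 g(x) = C1*exp(sqrt(2)*x)


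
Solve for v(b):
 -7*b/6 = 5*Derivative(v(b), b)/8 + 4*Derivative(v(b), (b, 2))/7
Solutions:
 v(b) = C1 + C2*exp(-35*b/32) - 14*b^2/15 + 128*b/75


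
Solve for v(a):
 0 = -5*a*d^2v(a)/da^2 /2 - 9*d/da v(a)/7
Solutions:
 v(a) = C1 + C2*a^(17/35)


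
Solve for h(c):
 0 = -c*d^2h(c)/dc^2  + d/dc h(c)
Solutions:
 h(c) = C1 + C2*c^2


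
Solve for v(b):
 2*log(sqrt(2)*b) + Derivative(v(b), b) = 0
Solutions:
 v(b) = C1 - 2*b*log(b) - b*log(2) + 2*b


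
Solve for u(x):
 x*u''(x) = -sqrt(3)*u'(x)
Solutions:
 u(x) = C1 + C2*x^(1 - sqrt(3))
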